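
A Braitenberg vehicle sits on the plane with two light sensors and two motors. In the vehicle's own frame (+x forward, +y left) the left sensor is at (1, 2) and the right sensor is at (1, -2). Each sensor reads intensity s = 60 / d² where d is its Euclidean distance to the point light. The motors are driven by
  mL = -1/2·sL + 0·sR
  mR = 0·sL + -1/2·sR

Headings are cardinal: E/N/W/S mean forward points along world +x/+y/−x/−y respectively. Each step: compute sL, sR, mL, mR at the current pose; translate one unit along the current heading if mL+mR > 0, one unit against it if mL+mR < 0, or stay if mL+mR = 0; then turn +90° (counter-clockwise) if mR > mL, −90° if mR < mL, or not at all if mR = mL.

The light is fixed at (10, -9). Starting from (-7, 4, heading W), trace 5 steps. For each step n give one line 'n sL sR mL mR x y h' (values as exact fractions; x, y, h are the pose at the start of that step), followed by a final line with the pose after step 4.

n=0: pose=(-7,4,W); sL=12/89, sR=20/183; mL=-6/89, mR=-10/183; mL+mR=-1988/16287 → advance -1; mR−mL=208/16287 → turn +1·90°
n=1: pose=(-6,4,S); sL=3/17, sR=5/39; mL=-3/34, mR=-5/78; mL+mR=-101/663 → advance -1; mR−mL=16/663 → turn +1·90°
n=2: pose=(-6,5,E); sL=60/481, sR=20/123; mL=-30/481, mR=-10/123; mL+mR=-8500/59163 → advance -1; mR−mL=-1120/59163 → turn -1·90°
n=3: pose=(-7,5,S); sL=30/197, sR=6/53; mL=-15/197, mR=-3/53; mL+mR=-1386/10441 → advance -1; mR−mL=204/10441 → turn +1·90°
n=4: pose=(-7,6,E); sL=12/109, sR=12/85; mL=-6/109, mR=-6/85; mL+mR=-1164/9265 → advance -1; mR−mL=-144/9265 → turn -1·90°

0 12/89 20/183 -6/89 -10/183 -7 4 W
1 3/17 5/39 -3/34 -5/78 -6 4 S
2 60/481 20/123 -30/481 -10/123 -6 5 E
3 30/197 6/53 -15/197 -3/53 -7 5 S
4 12/109 12/85 -6/109 -6/85 -7 6 E
final -8 6 S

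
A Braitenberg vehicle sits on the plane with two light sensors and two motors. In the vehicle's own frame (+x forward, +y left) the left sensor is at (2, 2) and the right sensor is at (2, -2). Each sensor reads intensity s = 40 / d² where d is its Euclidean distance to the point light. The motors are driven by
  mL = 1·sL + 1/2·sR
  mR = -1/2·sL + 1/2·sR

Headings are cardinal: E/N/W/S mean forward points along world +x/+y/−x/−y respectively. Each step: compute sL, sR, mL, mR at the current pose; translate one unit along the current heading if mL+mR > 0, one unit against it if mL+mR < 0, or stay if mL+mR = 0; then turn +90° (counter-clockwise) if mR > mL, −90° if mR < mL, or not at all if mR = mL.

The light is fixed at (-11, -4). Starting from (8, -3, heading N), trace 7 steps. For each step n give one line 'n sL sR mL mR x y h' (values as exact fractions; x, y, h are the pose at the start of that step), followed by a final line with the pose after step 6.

0 20/149 4/45 1198/6705 -152/6705 8 -3 N
1 40/457 40/441 26780/201537 320/201537 8 -2 E
2 10/121 10/81 1415/9801 200/9801 9 -2 S
3 8/65 40/333 3964/21645 -32/21645 9 -3 W
4 20/149 4/45 1198/6705 -152/6705 8 -3 N
5 40/457 40/441 26780/201537 320/201537 8 -2 E
6 10/121 10/81 1415/9801 200/9801 9 -2 S
final 9 -3 W

n=0: pose=(8,-3,N); sL=20/149, sR=4/45; mL=1198/6705, mR=-152/6705; mL+mR=1046/6705 → advance +1; mR−mL=-30/149 → turn -1·90°
n=1: pose=(8,-2,E); sL=40/457, sR=40/441; mL=26780/201537, mR=320/201537; mL+mR=27100/201537 → advance +1; mR−mL=-60/457 → turn -1·90°
n=2: pose=(9,-2,S); sL=10/121, sR=10/81; mL=1415/9801, mR=200/9801; mL+mR=1615/9801 → advance +1; mR−mL=-15/121 → turn -1·90°
n=3: pose=(9,-3,W); sL=8/65, sR=40/333; mL=3964/21645, mR=-32/21645; mL+mR=3932/21645 → advance +1; mR−mL=-12/65 → turn -1·90°
n=4: pose=(8,-3,N); sL=20/149, sR=4/45; mL=1198/6705, mR=-152/6705; mL+mR=1046/6705 → advance +1; mR−mL=-30/149 → turn -1·90°
n=5: pose=(8,-2,E); sL=40/457, sR=40/441; mL=26780/201537, mR=320/201537; mL+mR=27100/201537 → advance +1; mR−mL=-60/457 → turn -1·90°
n=6: pose=(9,-2,S); sL=10/121, sR=10/81; mL=1415/9801, mR=200/9801; mL+mR=1615/9801 → advance +1; mR−mL=-15/121 → turn -1·90°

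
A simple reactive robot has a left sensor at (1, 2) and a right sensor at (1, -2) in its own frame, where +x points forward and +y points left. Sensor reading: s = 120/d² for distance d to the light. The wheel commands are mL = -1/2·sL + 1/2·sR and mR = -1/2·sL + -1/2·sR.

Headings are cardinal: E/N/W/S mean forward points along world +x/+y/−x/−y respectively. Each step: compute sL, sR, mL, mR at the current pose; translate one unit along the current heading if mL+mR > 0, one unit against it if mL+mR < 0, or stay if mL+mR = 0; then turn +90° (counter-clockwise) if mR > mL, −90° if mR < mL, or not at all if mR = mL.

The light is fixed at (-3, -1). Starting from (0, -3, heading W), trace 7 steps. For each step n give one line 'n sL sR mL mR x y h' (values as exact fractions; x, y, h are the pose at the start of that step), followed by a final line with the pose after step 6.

0 6 30 12 -18 0 -3 W
1 24 120/37 -384/37 -504/37 1 -3 N
2 60/13 12/5 -72/65 -228/65 1 -4 E
3 120/41 120/17 1440/697 -3480/697 0 -4 S
4 6 30 12 -18 0 -3 W
5 24 120/37 -384/37 -504/37 1 -3 N
6 60/13 12/5 -72/65 -228/65 1 -4 E
final 0 -4 S

n=0: pose=(0,-3,W); sL=6, sR=30; mL=12, mR=-18; mL+mR=-6 → advance -1; mR−mL=-30 → turn -1·90°
n=1: pose=(1,-3,N); sL=24, sR=120/37; mL=-384/37, mR=-504/37; mL+mR=-24 → advance -1; mR−mL=-120/37 → turn -1·90°
n=2: pose=(1,-4,E); sL=60/13, sR=12/5; mL=-72/65, mR=-228/65; mL+mR=-60/13 → advance -1; mR−mL=-12/5 → turn -1·90°
n=3: pose=(0,-4,S); sL=120/41, sR=120/17; mL=1440/697, mR=-3480/697; mL+mR=-120/41 → advance -1; mR−mL=-120/17 → turn -1·90°
n=4: pose=(0,-3,W); sL=6, sR=30; mL=12, mR=-18; mL+mR=-6 → advance -1; mR−mL=-30 → turn -1·90°
n=5: pose=(1,-3,N); sL=24, sR=120/37; mL=-384/37, mR=-504/37; mL+mR=-24 → advance -1; mR−mL=-120/37 → turn -1·90°
n=6: pose=(1,-4,E); sL=60/13, sR=12/5; mL=-72/65, mR=-228/65; mL+mR=-60/13 → advance -1; mR−mL=-12/5 → turn -1·90°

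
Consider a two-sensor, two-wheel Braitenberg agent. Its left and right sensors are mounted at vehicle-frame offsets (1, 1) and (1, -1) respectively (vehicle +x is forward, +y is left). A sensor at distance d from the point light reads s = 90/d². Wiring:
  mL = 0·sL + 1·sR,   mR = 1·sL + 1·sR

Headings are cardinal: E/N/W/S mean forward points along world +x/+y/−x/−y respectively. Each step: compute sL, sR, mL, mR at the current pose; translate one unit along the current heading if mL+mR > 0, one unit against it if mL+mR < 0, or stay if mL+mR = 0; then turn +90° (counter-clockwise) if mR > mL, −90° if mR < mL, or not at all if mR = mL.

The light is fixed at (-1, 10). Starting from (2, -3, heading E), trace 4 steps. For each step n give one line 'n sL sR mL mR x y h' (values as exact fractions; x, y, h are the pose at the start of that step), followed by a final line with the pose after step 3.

n=0: pose=(2,-3,E); sL=9/16, sR=45/106; mL=45/106, mR=837/848; mL+mR=1197/848 → advance +1; mR−mL=9/16 → turn +1·90°
n=1: pose=(3,-3,N); sL=10/17, sR=90/169; mL=90/169, mR=3220/2873; mL+mR=4750/2873 → advance +1; mR−mL=10/17 → turn +1·90°
n=2: pose=(3,-2,W); sL=45/89, sR=9/13; mL=9/13, mR=1386/1157; mL+mR=2187/1157 → advance +1; mR−mL=45/89 → turn +1·90°
n=3: pose=(2,-2,S); sL=18/37, sR=90/173; mL=90/173, mR=6444/6401; mL+mR=9774/6401 → advance +1; mR−mL=18/37 → turn +1·90°

0 9/16 45/106 45/106 837/848 2 -3 E
1 10/17 90/169 90/169 3220/2873 3 -3 N
2 45/89 9/13 9/13 1386/1157 3 -2 W
3 18/37 90/173 90/173 6444/6401 2 -2 S
final 2 -3 E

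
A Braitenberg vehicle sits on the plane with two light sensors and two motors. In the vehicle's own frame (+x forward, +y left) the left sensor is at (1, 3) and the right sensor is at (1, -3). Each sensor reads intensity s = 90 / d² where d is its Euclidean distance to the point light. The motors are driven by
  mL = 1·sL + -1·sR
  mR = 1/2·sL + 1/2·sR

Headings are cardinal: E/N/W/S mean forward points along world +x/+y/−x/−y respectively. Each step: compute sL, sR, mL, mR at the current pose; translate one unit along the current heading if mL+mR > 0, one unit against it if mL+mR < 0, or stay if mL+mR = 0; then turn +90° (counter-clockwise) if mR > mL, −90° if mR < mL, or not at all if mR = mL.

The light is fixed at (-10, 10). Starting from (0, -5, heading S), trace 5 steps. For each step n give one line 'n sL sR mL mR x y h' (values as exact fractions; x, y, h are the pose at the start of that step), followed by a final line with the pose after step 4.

n=0: pose=(0,-5,S); sL=18/85, sR=18/61; mL=-432/5185, mR=1314/5185; mL+mR=882/5185 → advance +1; mR−mL=1746/5185 → turn +1·90°
n=1: pose=(0,-6,E); sL=9/29, sR=45/241; mL=864/6989, mR=1737/6989; mL+mR=2601/6989 → advance +1; mR−mL=873/6989 → turn +1·90°
n=2: pose=(1,-6,N); sL=90/289, sR=90/421; mL=11880/121669, mR=31950/121669; mL+mR=43830/121669 → advance +1; mR−mL=20070/121669 → turn +1·90°
n=3: pose=(1,-5,W); sL=45/212, sR=45/122; mL=-2025/12932, mR=7515/25864; mL+mR=3465/25864 → advance +1; mR−mL=11565/25864 → turn +1·90°
n=4: pose=(0,-5,S); sL=18/85, sR=18/61; mL=-432/5185, mR=1314/5185; mL+mR=882/5185 → advance +1; mR−mL=1746/5185 → turn +1·90°

0 18/85 18/61 -432/5185 1314/5185 0 -5 S
1 9/29 45/241 864/6989 1737/6989 0 -6 E
2 90/289 90/421 11880/121669 31950/121669 1 -6 N
3 45/212 45/122 -2025/12932 7515/25864 1 -5 W
4 18/85 18/61 -432/5185 1314/5185 0 -5 S
final 0 -6 E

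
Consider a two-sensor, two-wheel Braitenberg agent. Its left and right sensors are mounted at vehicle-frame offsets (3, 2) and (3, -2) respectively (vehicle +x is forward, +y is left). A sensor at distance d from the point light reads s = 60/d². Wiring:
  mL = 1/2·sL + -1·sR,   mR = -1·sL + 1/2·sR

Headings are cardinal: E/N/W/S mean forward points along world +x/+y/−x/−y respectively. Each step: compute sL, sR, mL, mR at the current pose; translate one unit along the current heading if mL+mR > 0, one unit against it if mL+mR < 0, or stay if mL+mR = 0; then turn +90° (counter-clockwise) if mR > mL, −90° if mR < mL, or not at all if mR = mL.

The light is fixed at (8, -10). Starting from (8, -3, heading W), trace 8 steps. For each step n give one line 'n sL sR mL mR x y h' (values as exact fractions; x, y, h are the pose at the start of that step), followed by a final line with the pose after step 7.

n=0: pose=(8,-3,W); sL=30/17, sR=2/3; mL=11/51, mR=-73/51; mL+mR=-62/51 → advance -1; mR−mL=-28/17 → turn -1·90°
n=1: pose=(9,-3,N); sL=60/101, sR=60/109; mL=-2790/11009, mR=-3510/11009; mL+mR=-6300/11009 → advance -1; mR−mL=-720/11009 → turn -1·90°
n=2: pose=(9,-4,E); sL=3/4, sR=15/8; mL=-3/2, mR=3/16; mL+mR=-21/16 → advance -1; mR−mL=27/16 → turn +1·90°
n=3: pose=(8,-4,N); sL=12/17, sR=12/17; mL=-6/17, mR=-6/17; mL+mR=-12/17 → advance -1; mR−mL=0 → turn +0·90°
n=4: pose=(8,-5,N); sL=15/17, sR=15/17; mL=-15/34, mR=-15/34; mL+mR=-15/17 → advance -1; mR−mL=0 → turn +0·90°
n=5: pose=(8,-6,N); sL=60/53, sR=60/53; mL=-30/53, mR=-30/53; mL+mR=-60/53 → advance -1; mR−mL=0 → turn +0·90°
n=6: pose=(8,-7,N); sL=3/2, sR=3/2; mL=-3/4, mR=-3/4; mL+mR=-3/2 → advance -1; mR−mL=0 → turn +0·90°
n=7: pose=(8,-8,N); sL=60/29, sR=60/29; mL=-30/29, mR=-30/29; mL+mR=-60/29 → advance -1; mR−mL=0 → turn +0·90°

0 30/17 2/3 11/51 -73/51 8 -3 W
1 60/101 60/109 -2790/11009 -3510/11009 9 -3 N
2 3/4 15/8 -3/2 3/16 9 -4 E
3 12/17 12/17 -6/17 -6/17 8 -4 N
4 15/17 15/17 -15/34 -15/34 8 -5 N
5 60/53 60/53 -30/53 -30/53 8 -6 N
6 3/2 3/2 -3/4 -3/4 8 -7 N
7 60/29 60/29 -30/29 -30/29 8 -8 N
final 8 -9 N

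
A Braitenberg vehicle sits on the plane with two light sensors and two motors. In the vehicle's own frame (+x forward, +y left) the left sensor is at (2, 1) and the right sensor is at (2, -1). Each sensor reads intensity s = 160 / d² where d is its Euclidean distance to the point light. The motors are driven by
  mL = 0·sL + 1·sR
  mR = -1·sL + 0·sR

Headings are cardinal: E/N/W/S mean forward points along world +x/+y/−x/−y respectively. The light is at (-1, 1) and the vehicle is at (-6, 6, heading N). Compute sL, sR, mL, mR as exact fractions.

32/17 32/13 32/13 -32/17

left sensor world pos  = (-7, 8); dL² = 85
right sensor world pos = (-5, 8); dR² = 65
sL = 160/85 = 32/17
sR = 160/65 = 32/13
mL = 0·sL + 1·sR = 32/13
mR = -1·sL + 0·sR = -32/17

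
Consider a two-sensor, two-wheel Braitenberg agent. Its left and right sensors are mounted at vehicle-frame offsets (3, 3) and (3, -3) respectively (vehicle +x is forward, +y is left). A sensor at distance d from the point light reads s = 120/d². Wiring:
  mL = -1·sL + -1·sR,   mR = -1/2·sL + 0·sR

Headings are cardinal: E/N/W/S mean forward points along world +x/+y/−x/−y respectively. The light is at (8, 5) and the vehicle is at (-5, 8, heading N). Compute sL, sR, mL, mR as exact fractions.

left sensor world pos  = (-8, 11); dL² = 292
right sensor world pos = (-2, 11); dR² = 136
sL = 120/292 = 30/73
sR = 120/136 = 15/17
mL = -1·sL + -1·sR = -1605/1241
mR = -1/2·sL + 0·sR = -15/73

30/73 15/17 -1605/1241 -15/73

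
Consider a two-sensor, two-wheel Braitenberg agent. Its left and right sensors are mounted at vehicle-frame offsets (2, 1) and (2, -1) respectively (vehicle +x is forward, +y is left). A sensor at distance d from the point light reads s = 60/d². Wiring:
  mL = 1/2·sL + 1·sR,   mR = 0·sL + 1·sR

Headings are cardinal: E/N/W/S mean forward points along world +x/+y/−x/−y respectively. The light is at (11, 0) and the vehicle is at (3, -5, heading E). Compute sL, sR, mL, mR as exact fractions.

left sensor world pos  = (5, -4); dL² = 52
right sensor world pos = (5, -6); dR² = 72
sL = 60/52 = 15/13
sR = 60/72 = 5/6
mL = 1/2·sL + 1·sR = 55/39
mR = 0·sL + 1·sR = 5/6

15/13 5/6 55/39 5/6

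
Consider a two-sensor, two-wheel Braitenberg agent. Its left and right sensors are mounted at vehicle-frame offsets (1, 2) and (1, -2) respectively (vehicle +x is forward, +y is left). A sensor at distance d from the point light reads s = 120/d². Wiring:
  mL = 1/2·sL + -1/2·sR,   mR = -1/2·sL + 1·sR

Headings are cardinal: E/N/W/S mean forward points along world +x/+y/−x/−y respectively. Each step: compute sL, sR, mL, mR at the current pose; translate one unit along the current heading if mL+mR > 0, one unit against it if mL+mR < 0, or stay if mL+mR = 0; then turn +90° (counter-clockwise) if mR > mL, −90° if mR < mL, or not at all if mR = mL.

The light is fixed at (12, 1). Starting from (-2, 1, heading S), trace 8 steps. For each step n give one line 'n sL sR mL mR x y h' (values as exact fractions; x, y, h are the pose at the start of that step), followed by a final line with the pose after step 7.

0 24/29 120/257 1344/7453 396/7453 -2 1 S
1 20/39 60/113 -40/4407 1210/4407 -2 0 W
2 120/173 120/293 7200/50689 3180/50689 -3 0 S
3 15/34 15/32 -15/1088 135/544 -3 -1 W
4 24/41 40/111 512/4551 308/4551 -4 -1 S
5 60/157 12/29 -72/4553 1014/4553 -4 -2 W
6 120/241 120/377 8160/90857 6300/90857 -5 -2 S
7 1/3 15/41 -2/123 49/246 -5 -3 W
final -6 -3 S

n=0: pose=(-2,1,S); sL=24/29, sR=120/257; mL=1344/7453, mR=396/7453; mL+mR=60/257 → advance +1; mR−mL=-948/7453 → turn -1·90°
n=1: pose=(-2,0,W); sL=20/39, sR=60/113; mL=-40/4407, mR=1210/4407; mL+mR=30/113 → advance +1; mR−mL=1250/4407 → turn +1·90°
n=2: pose=(-3,0,S); sL=120/173, sR=120/293; mL=7200/50689, mR=3180/50689; mL+mR=60/293 → advance +1; mR−mL=-4020/50689 → turn -1·90°
n=3: pose=(-3,-1,W); sL=15/34, sR=15/32; mL=-15/1088, mR=135/544; mL+mR=15/64 → advance +1; mR−mL=285/1088 → turn +1·90°
n=4: pose=(-4,-1,S); sL=24/41, sR=40/111; mL=512/4551, mR=308/4551; mL+mR=20/111 → advance +1; mR−mL=-68/1517 → turn -1·90°
n=5: pose=(-4,-2,W); sL=60/157, sR=12/29; mL=-72/4553, mR=1014/4553; mL+mR=6/29 → advance +1; mR−mL=1086/4553 → turn +1·90°
n=6: pose=(-5,-2,S); sL=120/241, sR=120/377; mL=8160/90857, mR=6300/90857; mL+mR=60/377 → advance +1; mR−mL=-1860/90857 → turn -1·90°
n=7: pose=(-5,-3,W); sL=1/3, sR=15/41; mL=-2/123, mR=49/246; mL+mR=15/82 → advance +1; mR−mL=53/246 → turn +1·90°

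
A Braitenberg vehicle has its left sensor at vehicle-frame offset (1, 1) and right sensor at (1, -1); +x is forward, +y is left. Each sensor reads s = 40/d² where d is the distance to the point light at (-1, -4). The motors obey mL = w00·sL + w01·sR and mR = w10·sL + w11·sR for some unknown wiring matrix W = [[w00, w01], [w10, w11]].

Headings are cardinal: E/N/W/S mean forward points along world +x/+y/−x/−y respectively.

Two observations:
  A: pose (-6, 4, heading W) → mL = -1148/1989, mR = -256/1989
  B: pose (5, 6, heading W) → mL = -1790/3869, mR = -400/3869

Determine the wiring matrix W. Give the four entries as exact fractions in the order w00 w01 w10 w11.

obs A: pose=(-6,4,W) → sL=8/17, sR=40/117, mL=-1148/1989, mR=-256/1989
obs B: pose=(5,6,W) → sL=20/53, sR=20/73, mL=-1790/3869, mR=-400/3869
sensor matrix S = [[8/17, 40/117], [20/53, 20/73]]; det S = -640/7695441
solve [mL_A; mL_B] = S·[w00; w01] and [mR_A; mR_B] = S·[w10; w11]:
  w00 = -1/2, w01 = -1, w10 = -1, w11 = 1

-1/2 -1 -1 1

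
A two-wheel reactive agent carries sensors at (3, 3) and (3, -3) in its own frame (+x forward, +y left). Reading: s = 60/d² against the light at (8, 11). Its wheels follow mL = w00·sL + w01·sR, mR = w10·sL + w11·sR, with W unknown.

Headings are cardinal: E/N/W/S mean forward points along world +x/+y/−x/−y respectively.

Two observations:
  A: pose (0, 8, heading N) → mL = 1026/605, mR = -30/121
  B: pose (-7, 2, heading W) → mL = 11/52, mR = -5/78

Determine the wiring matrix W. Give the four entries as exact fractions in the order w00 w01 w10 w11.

obs A: pose=(0,8,N) → sL=60/121, sR=12/5, mL=1026/605, mR=-30/121
obs B: pose=(-7,2,W) → sL=5/39, sR=1/6, mL=11/52, mR=-5/78
sensor matrix S = [[60/121, 12/5], [5/39, 1/6]]; det S = -354/1573
solve [mL_A; mL_B] = S·[w00; w01] and [mR_A; mR_B] = S·[w10; w11]:
  w00 = 1, w01 = 1/2, w10 = -1/2, w11 = 0

1 1/2 -1/2 0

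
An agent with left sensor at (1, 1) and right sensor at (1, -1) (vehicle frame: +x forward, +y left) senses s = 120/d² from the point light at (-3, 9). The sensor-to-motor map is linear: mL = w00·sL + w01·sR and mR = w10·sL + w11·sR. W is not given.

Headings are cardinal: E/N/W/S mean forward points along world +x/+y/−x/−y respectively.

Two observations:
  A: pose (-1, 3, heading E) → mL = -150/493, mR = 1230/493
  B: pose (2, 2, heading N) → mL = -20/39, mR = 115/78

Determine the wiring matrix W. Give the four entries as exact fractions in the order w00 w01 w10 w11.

1/2 -1 1 -1/2

obs A: pose=(-1,3,E) → sL=60/17, sR=60/29, mL=-150/493, mR=1230/493
obs B: pose=(2,2,N) → sL=30/13, sR=5/3, mL=-20/39, mR=115/78
sensor matrix S = [[60/17, 60/29], [30/13, 5/3]]; det S = 7100/6409
solve [mL_A; mL_B] = S·[w00; w01] and [mR_A; mR_B] = S·[w10; w11]:
  w00 = 1/2, w01 = -1, w10 = 1, w11 = -1/2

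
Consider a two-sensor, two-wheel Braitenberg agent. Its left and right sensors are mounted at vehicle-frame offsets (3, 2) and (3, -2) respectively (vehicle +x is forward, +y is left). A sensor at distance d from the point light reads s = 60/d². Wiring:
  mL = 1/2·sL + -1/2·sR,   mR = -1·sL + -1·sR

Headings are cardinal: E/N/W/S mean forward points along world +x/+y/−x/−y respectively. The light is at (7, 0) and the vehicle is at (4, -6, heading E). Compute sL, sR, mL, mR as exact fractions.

15/4 15/16 45/32 -75/16

left sensor world pos  = (7, -4); dL² = 16
right sensor world pos = (7, -8); dR² = 64
sL = 60/16 = 15/4
sR = 60/64 = 15/16
mL = 1/2·sL + -1/2·sR = 45/32
mR = -1·sL + -1·sR = -75/16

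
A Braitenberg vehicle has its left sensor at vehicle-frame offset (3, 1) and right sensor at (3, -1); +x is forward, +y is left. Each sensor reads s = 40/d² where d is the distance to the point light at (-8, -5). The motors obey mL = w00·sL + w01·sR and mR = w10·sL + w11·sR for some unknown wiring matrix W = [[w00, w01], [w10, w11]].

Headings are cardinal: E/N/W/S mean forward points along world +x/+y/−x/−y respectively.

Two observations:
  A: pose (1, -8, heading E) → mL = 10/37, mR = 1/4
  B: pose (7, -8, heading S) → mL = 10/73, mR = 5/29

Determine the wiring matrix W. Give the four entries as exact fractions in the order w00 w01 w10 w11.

1 0 0 1

obs A: pose=(1,-8,E) → sL=10/37, sR=1/4, mL=10/37, mR=1/4
obs B: pose=(7,-8,S) → sL=10/73, sR=5/29, mL=10/73, mR=5/29
sensor matrix S = [[10/37, 1/4], [10/73, 5/29]]; det S = 1935/156658
solve [mL_A; mL_B] = S·[w00; w01] and [mR_A; mR_B] = S·[w10; w11]:
  w00 = 1, w01 = 0, w10 = 0, w11 = 1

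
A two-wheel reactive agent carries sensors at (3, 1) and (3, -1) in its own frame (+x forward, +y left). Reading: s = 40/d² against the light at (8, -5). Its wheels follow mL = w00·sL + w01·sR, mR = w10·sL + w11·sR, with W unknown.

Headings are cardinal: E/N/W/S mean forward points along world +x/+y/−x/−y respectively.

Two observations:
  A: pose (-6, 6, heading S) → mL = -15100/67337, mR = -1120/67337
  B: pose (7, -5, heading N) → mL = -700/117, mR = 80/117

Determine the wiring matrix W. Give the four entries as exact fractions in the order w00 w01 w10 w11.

obs A: pose=(-6,6,S) → sL=40/233, sR=40/289, mL=-15100/67337, mR=-1120/67337
obs B: pose=(7,-5,N) → sL=40/13, sR=40/9, mL=-700/117, mR=80/117
sensor matrix S = [[40/233, 40/289], [40/13, 40/9]]; det S = 2656000/7878429
solve [mL_A; mL_B] = S·[w00; w01] and [mR_A; mR_B] = S·[w10; w11]:
  w00 = -1/2, w01 = -1, w10 = -1/2, w11 = 1/2

-1/2 -1 -1/2 1/2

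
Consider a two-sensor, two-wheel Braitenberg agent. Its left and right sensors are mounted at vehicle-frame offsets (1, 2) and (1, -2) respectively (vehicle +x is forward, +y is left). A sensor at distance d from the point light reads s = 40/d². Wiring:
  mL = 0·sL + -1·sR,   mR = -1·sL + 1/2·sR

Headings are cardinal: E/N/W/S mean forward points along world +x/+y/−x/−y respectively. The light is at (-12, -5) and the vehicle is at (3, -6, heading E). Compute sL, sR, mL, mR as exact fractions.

40/257 8/53 -8/53 -1092/13621

left sensor world pos  = (4, -4); dL² = 257
right sensor world pos = (4, -8); dR² = 265
sL = 40/257 = 40/257
sR = 40/265 = 8/53
mL = 0·sL + -1·sR = -8/53
mR = -1·sL + 1/2·sR = -1092/13621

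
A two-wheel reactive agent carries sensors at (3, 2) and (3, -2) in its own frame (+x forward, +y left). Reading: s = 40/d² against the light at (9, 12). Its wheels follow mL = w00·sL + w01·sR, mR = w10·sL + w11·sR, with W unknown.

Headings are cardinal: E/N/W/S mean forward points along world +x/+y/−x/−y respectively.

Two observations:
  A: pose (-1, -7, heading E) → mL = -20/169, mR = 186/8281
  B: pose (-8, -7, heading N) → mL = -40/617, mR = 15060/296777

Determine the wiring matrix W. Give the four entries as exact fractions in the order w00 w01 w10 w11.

obs A: pose=(-1,-7,E) → sL=20/169, sR=4/49, mL=-20/169, mR=186/8281
obs B: pose=(-8,-7,N) → sL=40/617, sR=40/481, mL=-40/617, mR=15060/296777
sensor matrix S = [[20/169, 4/49], [40/617, 40/481]]; det S = 11180160/2457610337
solve [mL_A; mL_B] = S·[w00; w01] and [mR_A; mR_B] = S·[w10; w11]:
  w00 = -1, w01 = 0, w10 = -1/2, w11 = 1

-1 0 -1/2 1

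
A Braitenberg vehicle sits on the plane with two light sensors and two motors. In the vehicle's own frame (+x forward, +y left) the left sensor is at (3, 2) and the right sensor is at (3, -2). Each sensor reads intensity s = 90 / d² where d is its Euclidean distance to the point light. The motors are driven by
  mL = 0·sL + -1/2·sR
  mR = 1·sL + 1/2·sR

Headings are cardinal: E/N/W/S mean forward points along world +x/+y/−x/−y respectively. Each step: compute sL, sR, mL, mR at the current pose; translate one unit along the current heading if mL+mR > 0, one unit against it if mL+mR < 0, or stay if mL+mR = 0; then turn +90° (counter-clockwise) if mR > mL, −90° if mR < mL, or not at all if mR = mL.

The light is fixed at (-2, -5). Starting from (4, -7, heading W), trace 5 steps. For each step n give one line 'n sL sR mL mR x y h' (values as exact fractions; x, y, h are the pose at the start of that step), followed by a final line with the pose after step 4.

0 18/5 10 -5 43/5 4 -7 W
1 45/37 45/17 -45/34 3195/1258 3 -7 S
2 18/13 90/89 -45/89 2187/1157 3 -8 E
3 45/8 45/32 -45/64 405/64 4 -8 N
4 18/5 10 -5 43/5 4 -7 W
final 3 -7 S

n=0: pose=(4,-7,W); sL=18/5, sR=10; mL=-5, mR=43/5; mL+mR=18/5 → advance +1; mR−mL=68/5 → turn +1·90°
n=1: pose=(3,-7,S); sL=45/37, sR=45/17; mL=-45/34, mR=3195/1258; mL+mR=45/37 → advance +1; mR−mL=2430/629 → turn +1·90°
n=2: pose=(3,-8,E); sL=18/13, sR=90/89; mL=-45/89, mR=2187/1157; mL+mR=18/13 → advance +1; mR−mL=2772/1157 → turn +1·90°
n=3: pose=(4,-8,N); sL=45/8, sR=45/32; mL=-45/64, mR=405/64; mL+mR=45/8 → advance +1; mR−mL=225/32 → turn +1·90°
n=4: pose=(4,-7,W); sL=18/5, sR=10; mL=-5, mR=43/5; mL+mR=18/5 → advance +1; mR−mL=68/5 → turn +1·90°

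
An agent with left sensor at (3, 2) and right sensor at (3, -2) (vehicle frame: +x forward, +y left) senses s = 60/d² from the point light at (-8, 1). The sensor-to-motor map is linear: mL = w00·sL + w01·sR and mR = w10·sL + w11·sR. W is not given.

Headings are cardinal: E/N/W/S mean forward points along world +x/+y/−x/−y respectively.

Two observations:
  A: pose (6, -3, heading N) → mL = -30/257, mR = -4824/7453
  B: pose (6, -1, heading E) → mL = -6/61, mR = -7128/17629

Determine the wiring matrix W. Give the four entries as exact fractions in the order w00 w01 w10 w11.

obs A: pose=(6,-3,N) → sL=12/29, sR=60/257, mL=-30/257, mR=-4824/7453
obs B: pose=(6,-1,E) → sL=60/289, sR=12/61, mL=-6/61, mR=-7128/17629
sensor matrix S = [[12/29, 60/257], [60/289, 12/61]]; det S = 4326912/131388937
solve [mL_A; mL_B] = S·[w00; w01] and [mR_A; mR_B] = S·[w10; w11]:
  w00 = 0, w01 = -1/2, w10 = -1, w11 = -1

0 -1/2 -1 -1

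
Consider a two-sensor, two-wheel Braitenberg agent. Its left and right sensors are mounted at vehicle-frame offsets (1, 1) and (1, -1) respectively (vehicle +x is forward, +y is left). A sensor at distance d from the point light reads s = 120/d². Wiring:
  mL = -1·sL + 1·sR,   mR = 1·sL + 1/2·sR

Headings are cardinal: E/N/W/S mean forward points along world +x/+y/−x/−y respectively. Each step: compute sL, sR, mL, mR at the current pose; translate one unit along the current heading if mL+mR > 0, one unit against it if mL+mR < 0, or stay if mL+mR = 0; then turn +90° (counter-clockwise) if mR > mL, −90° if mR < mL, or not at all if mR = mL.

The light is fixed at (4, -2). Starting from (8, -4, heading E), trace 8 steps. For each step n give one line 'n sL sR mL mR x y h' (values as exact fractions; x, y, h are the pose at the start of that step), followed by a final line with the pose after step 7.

n=0: pose=(8,-4,E); sL=60/13, sR=60/17; mL=-240/221, mR=1410/221; mL+mR=90/17 → advance +1; mR−mL=1650/221 → turn +1·90°
n=1: pose=(9,-4,N); sL=120/17, sR=120/37; mL=-2400/629, mR=5460/629; mL+mR=180/37 → advance +1; mR−mL=7860/629 → turn +1·90°
n=2: pose=(9,-3,W); sL=6, sR=15/2; mL=3/2, mR=39/4; mL+mR=45/4 → advance +1; mR−mL=33/4 → turn +1·90°
n=3: pose=(8,-3,S); sL=120/29, sR=120/13; mL=1920/377, mR=3300/377; mL+mR=180/13 → advance +1; mR−mL=1380/377 → turn +1·90°
n=4: pose=(8,-4,E); sL=60/13, sR=60/17; mL=-240/221, mR=1410/221; mL+mR=90/17 → advance +1; mR−mL=1650/221 → turn +1·90°
n=5: pose=(9,-4,N); sL=120/17, sR=120/37; mL=-2400/629, mR=5460/629; mL+mR=180/37 → advance +1; mR−mL=7860/629 → turn +1·90°
n=6: pose=(9,-3,W); sL=6, sR=15/2; mL=3/2, mR=39/4; mL+mR=45/4 → advance +1; mR−mL=33/4 → turn +1·90°
n=7: pose=(8,-3,S); sL=120/29, sR=120/13; mL=1920/377, mR=3300/377; mL+mR=180/13 → advance +1; mR−mL=1380/377 → turn +1·90°

0 60/13 60/17 -240/221 1410/221 8 -4 E
1 120/17 120/37 -2400/629 5460/629 9 -4 N
2 6 15/2 3/2 39/4 9 -3 W
3 120/29 120/13 1920/377 3300/377 8 -3 S
4 60/13 60/17 -240/221 1410/221 8 -4 E
5 120/17 120/37 -2400/629 5460/629 9 -4 N
6 6 15/2 3/2 39/4 9 -3 W
7 120/29 120/13 1920/377 3300/377 8 -3 S
final 8 -4 E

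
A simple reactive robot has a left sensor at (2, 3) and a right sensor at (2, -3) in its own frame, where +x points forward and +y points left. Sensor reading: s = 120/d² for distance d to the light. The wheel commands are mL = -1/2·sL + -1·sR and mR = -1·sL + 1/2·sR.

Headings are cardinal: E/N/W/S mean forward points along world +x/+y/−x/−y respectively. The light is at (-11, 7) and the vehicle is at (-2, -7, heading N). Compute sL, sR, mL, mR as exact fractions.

2/3 5/12 -3/4 -11/24

left sensor world pos  = (-5, -5); dL² = 180
right sensor world pos = (1, -5); dR² = 288
sL = 120/180 = 2/3
sR = 120/288 = 5/12
mL = -1/2·sL + -1·sR = -3/4
mR = -1·sL + 1/2·sR = -11/24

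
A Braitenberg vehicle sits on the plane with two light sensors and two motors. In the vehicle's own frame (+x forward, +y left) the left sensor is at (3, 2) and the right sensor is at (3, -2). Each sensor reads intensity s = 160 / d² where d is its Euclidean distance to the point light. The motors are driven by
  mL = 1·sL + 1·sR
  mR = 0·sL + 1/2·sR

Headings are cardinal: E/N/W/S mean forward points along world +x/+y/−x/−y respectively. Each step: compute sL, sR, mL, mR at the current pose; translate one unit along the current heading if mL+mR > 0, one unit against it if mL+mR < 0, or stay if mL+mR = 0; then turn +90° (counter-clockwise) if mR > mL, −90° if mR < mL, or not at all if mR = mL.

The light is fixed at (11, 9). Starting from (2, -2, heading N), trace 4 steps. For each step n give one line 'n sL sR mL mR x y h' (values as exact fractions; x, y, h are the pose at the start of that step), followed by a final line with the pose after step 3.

0 32/37 160/113 9536/4181 80/113 2 -2 N
1 8/5 8/9 112/45 4/9 2 -1 E
2 32/41 160/269 15168/11029 80/269 3 -1 S
3 16/29 80/101 3936/2929 40/101 3 -2 W
final 2 -2 N

n=0: pose=(2,-2,N); sL=32/37, sR=160/113; mL=9536/4181, mR=80/113; mL+mR=12496/4181 → advance +1; mR−mL=-6576/4181 → turn -1·90°
n=1: pose=(2,-1,E); sL=8/5, sR=8/9; mL=112/45, mR=4/9; mL+mR=44/15 → advance +1; mR−mL=-92/45 → turn -1·90°
n=2: pose=(3,-1,S); sL=32/41, sR=160/269; mL=15168/11029, mR=80/269; mL+mR=18448/11029 → advance +1; mR−mL=-11888/11029 → turn -1·90°
n=3: pose=(3,-2,W); sL=16/29, sR=80/101; mL=3936/2929, mR=40/101; mL+mR=5096/2929 → advance +1; mR−mL=-2776/2929 → turn -1·90°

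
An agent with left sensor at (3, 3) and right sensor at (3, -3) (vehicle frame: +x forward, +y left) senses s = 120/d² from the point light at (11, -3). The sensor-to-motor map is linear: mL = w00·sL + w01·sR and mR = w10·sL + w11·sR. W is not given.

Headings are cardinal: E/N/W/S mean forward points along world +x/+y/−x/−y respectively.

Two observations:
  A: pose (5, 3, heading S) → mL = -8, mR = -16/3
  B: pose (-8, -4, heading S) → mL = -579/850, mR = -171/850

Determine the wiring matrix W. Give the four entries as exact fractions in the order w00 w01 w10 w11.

-1 -1 -1 1

obs A: pose=(5,3,S) → sL=20/3, sR=4/3, mL=-8, mR=-16/3
obs B: pose=(-8,-4,S) → sL=15/34, sR=6/25, mL=-579/850, mR=-171/850
sensor matrix S = [[20/3, 4/3], [15/34, 6/25]]; det S = 86/85
solve [mL_A; mL_B] = S·[w00; w01] and [mR_A; mR_B] = S·[w10; w11]:
  w00 = -1, w01 = -1, w10 = -1, w11 = 1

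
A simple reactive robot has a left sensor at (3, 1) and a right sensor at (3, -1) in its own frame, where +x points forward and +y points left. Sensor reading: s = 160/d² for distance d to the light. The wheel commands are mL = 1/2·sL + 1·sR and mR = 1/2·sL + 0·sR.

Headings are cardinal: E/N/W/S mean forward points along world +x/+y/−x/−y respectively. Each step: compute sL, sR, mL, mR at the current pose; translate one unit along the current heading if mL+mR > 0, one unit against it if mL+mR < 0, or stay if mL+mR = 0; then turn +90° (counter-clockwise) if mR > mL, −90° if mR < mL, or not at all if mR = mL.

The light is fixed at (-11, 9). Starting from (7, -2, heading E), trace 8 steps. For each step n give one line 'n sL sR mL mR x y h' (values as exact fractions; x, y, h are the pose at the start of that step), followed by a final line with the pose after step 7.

n=0: pose=(7,-2,E); sL=160/541, sR=32/117; mL=26672/63297, mR=80/541; mL+mR=36032/63297 → advance +1; mR−mL=-32/117 → turn -1·90°
n=1: pose=(8,-2,S); sL=40/149, sR=4/13; mL=856/1937, mR=20/149; mL+mR=1116/1937 → advance +1; mR−mL=-4/13 → turn -1·90°
n=2: pose=(8,-3,W); sL=32/85, sR=160/377; mL=19632/32045, mR=16/85; mL+mR=25664/32045 → advance +1; mR−mL=-160/377 → turn -1·90°
n=3: pose=(7,-3,N); sL=16/37, sR=80/221; mL=4728/8177, mR=8/37; mL+mR=6496/8177 → advance +1; mR−mL=-80/221 → turn -1·90°
n=4: pose=(7,-2,E); sL=160/541, sR=32/117; mL=26672/63297, mR=80/541; mL+mR=36032/63297 → advance +1; mR−mL=-32/117 → turn -1·90°
n=5: pose=(8,-2,S); sL=40/149, sR=4/13; mL=856/1937, mR=20/149; mL+mR=1116/1937 → advance +1; mR−mL=-4/13 → turn -1·90°
n=6: pose=(8,-3,W); sL=32/85, sR=160/377; mL=19632/32045, mR=16/85; mL+mR=25664/32045 → advance +1; mR−mL=-160/377 → turn -1·90°
n=7: pose=(7,-3,N); sL=16/37, sR=80/221; mL=4728/8177, mR=8/37; mL+mR=6496/8177 → advance +1; mR−mL=-80/221 → turn -1·90°

0 160/541 32/117 26672/63297 80/541 7 -2 E
1 40/149 4/13 856/1937 20/149 8 -2 S
2 32/85 160/377 19632/32045 16/85 8 -3 W
3 16/37 80/221 4728/8177 8/37 7 -3 N
4 160/541 32/117 26672/63297 80/541 7 -2 E
5 40/149 4/13 856/1937 20/149 8 -2 S
6 32/85 160/377 19632/32045 16/85 8 -3 W
7 16/37 80/221 4728/8177 8/37 7 -3 N
final 7 -2 E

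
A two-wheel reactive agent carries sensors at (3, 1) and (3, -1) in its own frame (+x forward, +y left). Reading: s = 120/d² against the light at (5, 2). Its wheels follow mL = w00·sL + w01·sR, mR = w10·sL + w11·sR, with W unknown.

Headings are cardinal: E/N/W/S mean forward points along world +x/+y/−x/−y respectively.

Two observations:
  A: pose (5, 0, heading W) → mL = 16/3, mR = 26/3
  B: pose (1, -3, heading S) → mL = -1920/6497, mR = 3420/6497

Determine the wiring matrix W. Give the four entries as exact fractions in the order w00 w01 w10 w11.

obs A: pose=(5,0,W) → sL=20/3, sR=12, mL=16/3, mR=26/3
obs B: pose=(1,-3,S) → sL=120/73, sR=120/89, mL=-1920/6497, mR=3420/6497
sensor matrix S = [[20/3, 12], [120/73, 120/89]]; det S = -69760/6497
solve [mL_A; mL_B] = S·[w00; w01] and [mR_A; mR_B] = S·[w10; w11]:
  w00 = -1, w01 = 1, w10 = -1/2, w11 = 1

-1 1 -1/2 1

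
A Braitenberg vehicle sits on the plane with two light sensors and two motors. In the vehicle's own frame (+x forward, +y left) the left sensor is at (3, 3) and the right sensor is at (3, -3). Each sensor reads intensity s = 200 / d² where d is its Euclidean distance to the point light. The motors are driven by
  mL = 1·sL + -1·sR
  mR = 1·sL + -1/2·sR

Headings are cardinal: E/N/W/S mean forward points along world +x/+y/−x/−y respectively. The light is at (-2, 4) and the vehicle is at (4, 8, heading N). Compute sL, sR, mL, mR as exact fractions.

left sensor world pos  = (1, 11); dL² = 58
right sensor world pos = (7, 11); dR² = 130
sL = 200/58 = 100/29
sR = 200/130 = 20/13
mL = 1·sL + -1·sR = 720/377
mR = 1·sL + -1/2·sR = 1010/377

100/29 20/13 720/377 1010/377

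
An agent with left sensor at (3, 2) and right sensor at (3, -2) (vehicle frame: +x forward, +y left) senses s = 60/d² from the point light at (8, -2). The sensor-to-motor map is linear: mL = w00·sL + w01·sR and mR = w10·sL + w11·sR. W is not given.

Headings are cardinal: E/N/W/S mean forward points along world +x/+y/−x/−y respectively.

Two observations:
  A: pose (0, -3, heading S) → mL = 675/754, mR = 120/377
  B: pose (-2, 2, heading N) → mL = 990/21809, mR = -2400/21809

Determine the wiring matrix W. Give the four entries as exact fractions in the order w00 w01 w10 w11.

1 -1/2 1/2 -1/2

obs A: pose=(0,-3,S) → sL=15/13, sR=15/29, mL=675/754, mR=120/377
obs B: pose=(-2,2,N) → sL=60/193, sR=60/113, mL=990/21809, mR=-2400/21809
sensor matrix S = [[15/13, 15/29], [60/193, 60/113]]; det S = 3715200/8221993
solve [mL_A; mL_B] = S·[w00; w01] and [mR_A; mR_B] = S·[w10; w11]:
  w00 = 1, w01 = -1/2, w10 = 1/2, w11 = -1/2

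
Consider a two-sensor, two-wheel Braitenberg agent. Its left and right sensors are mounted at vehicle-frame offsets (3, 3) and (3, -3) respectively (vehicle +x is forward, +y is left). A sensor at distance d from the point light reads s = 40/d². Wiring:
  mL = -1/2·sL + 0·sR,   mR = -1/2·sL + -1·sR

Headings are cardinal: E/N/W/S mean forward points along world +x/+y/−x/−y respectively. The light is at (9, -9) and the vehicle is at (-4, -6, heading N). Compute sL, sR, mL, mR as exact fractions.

left sensor world pos  = (-7, -3); dL² = 292
right sensor world pos = (-1, -3); dR² = 136
sL = 40/292 = 10/73
sR = 40/136 = 5/17
mL = -1/2·sL + 0·sR = -5/73
mR = -1/2·sL + -1·sR = -450/1241

10/73 5/17 -5/73 -450/1241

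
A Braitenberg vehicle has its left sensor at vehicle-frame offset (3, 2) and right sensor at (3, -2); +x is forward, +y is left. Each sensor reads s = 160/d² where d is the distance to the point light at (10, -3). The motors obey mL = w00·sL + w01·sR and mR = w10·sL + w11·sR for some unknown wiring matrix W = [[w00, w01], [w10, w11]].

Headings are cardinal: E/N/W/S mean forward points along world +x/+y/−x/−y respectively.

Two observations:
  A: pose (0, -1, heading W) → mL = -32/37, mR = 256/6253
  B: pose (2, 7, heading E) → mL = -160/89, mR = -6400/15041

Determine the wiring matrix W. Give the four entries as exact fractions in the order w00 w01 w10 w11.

obs A: pose=(0,-1,W) → sL=160/169, sR=32/37, mL=-32/37, mR=256/6253
obs B: pose=(2,7,E) → sL=160/169, sR=160/89, mL=-160/89, mR=-6400/15041
sensor matrix S = [[160/169, 32/37], [160/169, 160/89]]; det S = 491520/556517
solve [mL_A; mL_B] = S·[w00; w01] and [mR_A; mR_B] = S·[w10; w11]:
  w00 = 0, w01 = -1, w10 = 1/2, w11 = -1/2

0 -1 1/2 -1/2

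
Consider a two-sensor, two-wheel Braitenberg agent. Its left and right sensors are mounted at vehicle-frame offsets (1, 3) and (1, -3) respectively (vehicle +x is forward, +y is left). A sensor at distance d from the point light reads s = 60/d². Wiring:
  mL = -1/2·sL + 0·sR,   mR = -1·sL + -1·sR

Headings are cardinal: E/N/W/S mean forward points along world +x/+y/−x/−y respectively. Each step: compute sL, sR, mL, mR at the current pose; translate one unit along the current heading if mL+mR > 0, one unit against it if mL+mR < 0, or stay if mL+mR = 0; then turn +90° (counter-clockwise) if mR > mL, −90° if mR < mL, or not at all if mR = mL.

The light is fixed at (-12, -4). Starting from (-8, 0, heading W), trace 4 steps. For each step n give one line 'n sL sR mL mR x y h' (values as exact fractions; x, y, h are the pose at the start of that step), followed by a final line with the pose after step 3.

0 6 30/29 -3 -204/29 -8 0 W
1 60/29 60/89 -30/29 -7080/2581 -7 0 N
2 5/6 5/3 -5/12 -5/2 -7 -1 E
3 60/53 12 -30/53 -696/53 -8 -1 S
final -8 0 W

n=0: pose=(-8,0,W); sL=6, sR=30/29; mL=-3, mR=-204/29; mL+mR=-291/29 → advance -1; mR−mL=-117/29 → turn -1·90°
n=1: pose=(-7,0,N); sL=60/29, sR=60/89; mL=-30/29, mR=-7080/2581; mL+mR=-9750/2581 → advance -1; mR−mL=-4410/2581 → turn -1·90°
n=2: pose=(-7,-1,E); sL=5/6, sR=5/3; mL=-5/12, mR=-5/2; mL+mR=-35/12 → advance -1; mR−mL=-25/12 → turn -1·90°
n=3: pose=(-8,-1,S); sL=60/53, sR=12; mL=-30/53, mR=-696/53; mL+mR=-726/53 → advance -1; mR−mL=-666/53 → turn -1·90°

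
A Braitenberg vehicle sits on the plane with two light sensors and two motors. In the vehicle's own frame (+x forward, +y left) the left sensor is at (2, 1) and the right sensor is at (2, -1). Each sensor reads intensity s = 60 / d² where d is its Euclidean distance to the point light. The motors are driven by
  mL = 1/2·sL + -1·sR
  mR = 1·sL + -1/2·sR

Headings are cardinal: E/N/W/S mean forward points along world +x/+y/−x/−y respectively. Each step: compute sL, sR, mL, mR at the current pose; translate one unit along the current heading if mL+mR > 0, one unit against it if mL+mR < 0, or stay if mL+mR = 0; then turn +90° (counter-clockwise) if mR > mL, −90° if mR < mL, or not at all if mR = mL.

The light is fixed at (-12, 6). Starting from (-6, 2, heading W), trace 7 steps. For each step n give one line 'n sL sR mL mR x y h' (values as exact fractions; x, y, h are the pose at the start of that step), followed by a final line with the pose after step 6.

0 60/41 12/5 -342/205 54/205 -6 2 W
1 3/5 5/6 -8/15 11/60 -5 2 S
2 12/17 60/97 -438/1649 654/1649 -5 3 E
3 6/5 30/41 -27/205 171/205 -4 3 N
4 4/3 60/37 -106/111 58/111 -4 4 W
5 15/29 3/4 -57/116 33/232 -3 4 S
6 60/121 12/25 -702/3025 774/3025 -3 5 E
final -2 5 N

n=0: pose=(-6,2,W); sL=60/41, sR=12/5; mL=-342/205, mR=54/205; mL+mR=-288/205 → advance -1; mR−mL=396/205 → turn +1·90°
n=1: pose=(-5,2,S); sL=3/5, sR=5/6; mL=-8/15, mR=11/60; mL+mR=-7/20 → advance -1; mR−mL=43/60 → turn +1·90°
n=2: pose=(-5,3,E); sL=12/17, sR=60/97; mL=-438/1649, mR=654/1649; mL+mR=216/1649 → advance +1; mR−mL=1092/1649 → turn +1·90°
n=3: pose=(-4,3,N); sL=6/5, sR=30/41; mL=-27/205, mR=171/205; mL+mR=144/205 → advance +1; mR−mL=198/205 → turn +1·90°
n=4: pose=(-4,4,W); sL=4/3, sR=60/37; mL=-106/111, mR=58/111; mL+mR=-16/37 → advance -1; mR−mL=164/111 → turn +1·90°
n=5: pose=(-3,4,S); sL=15/29, sR=3/4; mL=-57/116, mR=33/232; mL+mR=-81/232 → advance -1; mR−mL=147/232 → turn +1·90°
n=6: pose=(-3,5,E); sL=60/121, sR=12/25; mL=-702/3025, mR=774/3025; mL+mR=72/3025 → advance +1; mR−mL=1476/3025 → turn +1·90°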